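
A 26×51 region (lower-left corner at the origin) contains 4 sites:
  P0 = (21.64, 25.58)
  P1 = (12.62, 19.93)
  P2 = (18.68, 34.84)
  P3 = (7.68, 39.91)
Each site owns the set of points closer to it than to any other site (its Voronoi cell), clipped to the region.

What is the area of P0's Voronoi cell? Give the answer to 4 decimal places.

Area of P0's cell: 143.8908

1. box [0,26]×[0,51]: [(0, 0) (26, 0) (26, 51) (0, 51)]
2. ⊥bis P0·P1 via (17.13,22.755): [(0, 50.1024) (26, 8.5944) (26, 51) (0, 51)]  |A|=562.9421
3. ⊥bis P0·P2 via (20.16,30.21): [(13.7448, 28.1594) (26, 8.5944) (26, 32.0768)]  |A|=143.8908
4. ⊥bis P0·P3 via (14.66,32.745): [(13.7448, 28.1594) (26, 8.5944) (26, 32.0768)]  |A|=143.8908
5. canonical 3-gon: [(13.7448, 28.1594) (26, 8.5944) (26, 32.0768)]
6. shoelace: 143.8908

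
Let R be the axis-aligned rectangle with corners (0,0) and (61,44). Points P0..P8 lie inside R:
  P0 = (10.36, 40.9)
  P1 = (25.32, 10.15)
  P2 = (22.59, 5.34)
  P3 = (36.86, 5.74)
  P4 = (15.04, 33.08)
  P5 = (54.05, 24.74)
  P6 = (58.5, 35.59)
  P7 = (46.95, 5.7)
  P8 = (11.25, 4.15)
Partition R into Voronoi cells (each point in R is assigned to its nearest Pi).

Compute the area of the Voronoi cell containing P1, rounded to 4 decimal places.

1. box [0,61]×[0,44]: [(0, 0) (61, 0) (61, 44) (0, 44)]
2. ⊥bis P1·P0 via (17.84,25.525): [(0, 16.8458) (0, 0) (61, 0) (61, 44) (55.815, 44)]  |A|=1926.193
3. ⊥bis P1·P2 via (23.955,7.745): [(4.2647, 18.9206) (37.601, 0) (61, 0) (61, 44) (55.815, 44)]  |A|=1534.5562
4. ⊥bis P1·P3 via (31.09,7.945): [(42.3684, 37.4582) (4.2647, 18.9206) (29.7555, 4.4528)]  |A|=511.9061
5. ⊥bis P1·P4 via (20.18,21.615): [(39.6496, 30.3436) (8.636, 16.4396) (29.7555, 4.4528)]  |A|=332.6995
6. ⊥bis P1·P5 via (39.685,17.445): [(36.8522, 23.0233) (34.3429, 27.9645) (8.636, 16.4396) (29.7555, 4.4528)]  |A|=316.6036
7. ⊥bis P1·P6 via (41.91,22.87): [(36.8522, 23.0233) (34.3429, 27.9645) (8.636, 16.4396) (29.7555, 4.4528)]  |A|=316.6036
8. ⊥bis P1·P7 via (36.135,7.925): [(36.8522, 23.0233) (34.3429, 27.9645) (8.636, 16.4396) (29.7555, 4.4528)]  |A|=316.6036
9. ⊥bis P1·P8 via (18.285,7.15): [(36.8522, 23.0233) (34.3429, 27.9645) (13.4107, 18.5802) (16.1397, 12.1807) (29.7555, 4.4528)]  |A|=298.4049
10. canonical 5-gon: [(36.8522, 23.0233) (34.3429, 27.9645) (13.4107, 18.5802) (16.1397, 12.1807) (29.7555, 4.4528)]
11. shoelace: 298.4049

Area of P1's cell: 298.4049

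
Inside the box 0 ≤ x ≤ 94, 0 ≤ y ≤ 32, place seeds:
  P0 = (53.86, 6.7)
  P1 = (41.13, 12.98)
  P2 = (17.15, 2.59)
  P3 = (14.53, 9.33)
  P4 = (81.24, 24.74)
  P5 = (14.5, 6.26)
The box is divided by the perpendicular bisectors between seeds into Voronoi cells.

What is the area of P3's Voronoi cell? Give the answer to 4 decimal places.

1. box [0,94]×[0,32]: [(0, 0) (94, 0) (94, 32) (0, 32)]
2. ⊥bis P3·P0 via (34.195,8.015): [(0, 0) (33.659, 0) (35.7989, 32) (0, 32)]  |A|=1111.3266
3. ⊥bis P3·P1 via (27.83,11.155): [(0, 0) (29.3607, 0) (24.9697, 32) (0, 32)]  |A|=869.2857
4. ⊥bis P3·P2 via (15.84,5.96): [(0, 0) (0.5078, 0) (27.8996, 10.6479) (24.9697, 32) (0, 32)]  |A|=715.6751
5. ⊥bis P3·P4 via (47.885,17.035): [(0, 0) (0.5078, 0) (27.8996, 10.6479) (24.9697, 32) (0, 32)]  |A|=715.6751
6. ⊥bis P3·P5 via (14.515,7.795): [(0, 7.9368) (20.4123, 7.7374) (27.8996, 10.6479) (24.9697, 32) (0, 32)]  |A|=632.706
7. canonical 5-gon: [(0, 7.9368) (20.4123, 7.7374) (27.8996, 10.6479) (24.9697, 32) (0, 32)]
8. shoelace: 632.706

Area of P3's cell: 632.7060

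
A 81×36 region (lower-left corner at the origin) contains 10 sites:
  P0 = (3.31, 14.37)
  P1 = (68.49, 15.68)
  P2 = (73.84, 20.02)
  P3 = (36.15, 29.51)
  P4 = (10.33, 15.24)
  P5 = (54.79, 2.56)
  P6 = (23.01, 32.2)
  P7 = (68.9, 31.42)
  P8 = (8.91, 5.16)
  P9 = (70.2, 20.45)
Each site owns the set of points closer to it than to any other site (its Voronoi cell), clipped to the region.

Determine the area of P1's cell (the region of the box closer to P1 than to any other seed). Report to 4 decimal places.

Area of P1's cell: 339.0579

1. box [0,81]×[0,36]: [(0, 0) (81, 0) (81, 36) (0, 36)]
2. ⊥bis P1·P0 via (35.9,15.025): [(36.202, 0) (81, 0) (81, 36) (35.4784, 36)]  |A|=1625.7525
3. ⊥bis P1·P2 via (71.165,17.85): [(36.202, 0) (81, 0) (81, 5.7262) (56.4414, 36) (35.4784, 36)]  |A|=1254.0123
4. ⊥bis P1·P3 via (52.32,22.595): [(42.6574, 0) (81, 0) (81, 5.7262) (57.4964, 34.6995)]  |A|=732.5282
5. ⊥bis P1·P4 via (39.41,15.46): [(42.6574, 0) (81, 0) (81, 5.7262) (57.4964, 34.6995)]  |A|=732.5282
6. ⊥bis P1·P5 via (61.64,9.12): [(51.2135, 20.0075) (70.3739, 0) (81, 0) (81, 5.7262) (57.4964, 34.6995)]  |A|=455.2596
7. ⊥bis P1·P6 via (45.75,23.94): [(51.2135, 20.0075) (70.3739, 0) (81, 0) (81, 5.7262) (57.4964, 34.6995)]  |A|=455.2596
8. ⊥bis P1·P7 via (68.695,23.55): [(52.9043, 23.9613) (51.2135, 20.0075) (70.3739, 0) (81, 0) (81, 5.7262) (66.4946, 23.6073)]  |A|=381.4793
9. ⊥bis P1·P8 via (38.7,10.42): [(52.9043, 23.9613) (51.2135, 20.0075) (70.3739, 0) (81, 0) (81, 5.7262) (66.4946, 23.6073)]  |A|=381.4793
10. ⊥bis P1·P9 via (69.345,18.065): [(52.9034, 23.9592) (51.2135, 20.0075) (70.3739, 0) (81, 0) (81, 5.7262) (71.6654, 17.2332)]  |A|=339.0579
11. canonical 6-gon: [(52.9034, 23.9592) (51.2135, 20.0075) (70.3739, 0) (81, 0) (81, 5.7262) (71.6654, 17.2332)]
12. shoelace: 339.0579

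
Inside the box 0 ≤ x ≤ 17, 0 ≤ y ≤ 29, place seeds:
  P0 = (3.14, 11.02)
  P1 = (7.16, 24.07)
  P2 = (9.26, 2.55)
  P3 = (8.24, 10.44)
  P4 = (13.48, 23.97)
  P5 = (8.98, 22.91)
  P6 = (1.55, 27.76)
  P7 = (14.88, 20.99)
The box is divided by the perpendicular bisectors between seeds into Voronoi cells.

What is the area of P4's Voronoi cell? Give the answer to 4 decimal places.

Area of P4's cell: 40.3986

1. box [0,17]×[0,29]: [(0, 0) (17, 0) (17, 29) (0, 29)]
2. ⊥bis P4·P0 via (8.31,17.495): [(0, 24.1302) (17, 10.5564) (17, 29) (0, 29)]  |A|=198.164
3. ⊥bis P4·P1 via (10.32,24.02): [(10.193, 15.9915) (17, 10.5564) (17, 29) (10.3988, 29)]  |A|=105.7088
4. ⊥bis P4·P2 via (11.37,13.26): [(10.193, 15.9915) (14.349, 12.6731) (17, 12.1508) (17, 29) (10.3988, 29)]  |A|=103.5954
5. ⊥bis P4·P3 via (10.86,17.205): [(10.2161, 17.4544) (17, 14.8271) (17, 29) (10.3988, 29)]  |A|=86.1814
6. ⊥bis P4·P5 via (11.23,23.44): [(10.3687, 27.0965) (12.8833, 16.4214) (17, 14.8271) (17, 29) (10.3988, 29)]  |A|=73.244
7. ⊥bis P4·P6 via (7.515,25.865): [(10.3687, 27.0965) (12.8833, 16.4214) (17, 14.8271) (17, 29) (10.3988, 29)]  |A|=73.244
8. ⊥bis P4·P7 via (14.18,22.48): [(10.3687, 27.0965) (11.7275, 21.3278) (17, 23.8048) (17, 29) (10.3988, 29)]  |A|=40.3986
9. canonical 5-gon: [(10.3687, 27.0965) (11.7275, 21.3278) (17, 23.8048) (17, 29) (10.3988, 29)]
10. shoelace: 40.3986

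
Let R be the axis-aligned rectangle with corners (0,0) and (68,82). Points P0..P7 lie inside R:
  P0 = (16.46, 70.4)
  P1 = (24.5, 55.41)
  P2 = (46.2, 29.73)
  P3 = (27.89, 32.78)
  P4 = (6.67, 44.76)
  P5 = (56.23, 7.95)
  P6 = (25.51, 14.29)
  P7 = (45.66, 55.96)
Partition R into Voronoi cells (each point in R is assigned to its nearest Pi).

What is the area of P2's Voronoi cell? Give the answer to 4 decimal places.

Area of P2's cell: 707.5394

1. box [0,68]×[0,82]: [(0, 0) (68, 0) (68, 82) (0, 82)]
2. ⊥bis P2·P0 via (31.33,50.065): [(0, 27.1549) (0, 0) (68, 0) (68, 76.88)]  |A|=3537.186
3. ⊥bis P2·P1 via (35.35,42.57): [(0, 12.6987) (0, 0) (68, 0) (68, 70.1598)]  |A|=2817.1876
4. ⊥bis P2·P3 via (37.045,31.255): [(39.5162, 46.0905) (31.8387, 0) (68, 0) (68, 70.1598)]  |A|=1832.5543
5. ⊥bis P2·P4 via (26.435,37.245): [(39.5162, 46.0905) (31.8387, 0) (68, 0) (68, 70.1598)]  |A|=1832.5543
6. ⊥bis P2·P5 via (51.215,18.84): [(39.5162, 46.0905) (33.6278, 10.7409) (68, 26.5697) (68, 70.1598)]  |A|=1181.7229
7. ⊥bis P2·P6 via (35.855,22.01): [(39.5162, 46.0905) (35.5689, 22.3934) (41.5441, 14.3864) (68, 26.5697) (68, 70.1598)]  |A|=1139.1385
8. ⊥bis P2·P7 via (45.93,42.845): [(38.9517, 42.7013) (35.5689, 22.3934) (41.5441, 14.3864) (68, 26.5697) (68, 43.2994)]  |A|=707.5394
9. canonical 5-gon: [(38.9517, 42.7013) (35.5689, 22.3934) (41.5441, 14.3864) (68, 26.5697) (68, 43.2994)]
10. shoelace: 707.5394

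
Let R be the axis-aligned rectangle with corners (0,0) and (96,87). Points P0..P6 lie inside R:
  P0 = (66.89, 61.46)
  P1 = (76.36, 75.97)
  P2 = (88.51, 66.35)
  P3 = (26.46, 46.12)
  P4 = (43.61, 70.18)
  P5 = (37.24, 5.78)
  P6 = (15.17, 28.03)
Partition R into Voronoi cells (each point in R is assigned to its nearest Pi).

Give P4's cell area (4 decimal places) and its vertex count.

1. box [0,96]×[0,87]: [(0, 0) (96, 0) (96, 87) (0, 87)]
2. ⊥bis P4·P0 via (55.25,65.82): [(0, 0) (30.5958, 0) (63.1834, 87) (0, 87)]  |A|=4079.3941
3. ⊥bis P4·P1 via (59.985,73.075): [(0, 0) (30.5958, 0) (59.3381, 76.7341) (57.5231, 87) (0, 87)]  |A|=4050.3403
4. ⊥bis P4·P2 via (66.06,68.265): [(0, 0) (30.5958, 0) (59.3381, 76.7341) (57.5231, 87) (0, 87)]  |A|=4050.3403
5. ⊥bis P4·P3 via (35.035,58.15): [(0, 83.123) (48.7225, 48.3935) (59.3381, 76.7341) (57.5231, 87) (0, 87)]  |A|=1285.04
6. ⊥bis P4·P5 via (40.425,37.98): [(0, 83.123) (48.7225, 48.3935) (59.3381, 76.7341) (57.5231, 87) (0, 87)]  |A|=1285.04
7. ⊥bis P4·P6 via (29.39,49.105): [(0, 83.123) (48.7225, 48.3935) (59.3381, 76.7341) (57.5231, 87) (0, 87)]  |A|=1285.04
8. canonical 5-gon: [(0, 83.123) (48.7225, 48.3935) (59.3381, 76.7341) (57.5231, 87) (0, 87)]
9. shoelace: 1285.04

Area of P4's cell: 1285.0400 (5 vertices)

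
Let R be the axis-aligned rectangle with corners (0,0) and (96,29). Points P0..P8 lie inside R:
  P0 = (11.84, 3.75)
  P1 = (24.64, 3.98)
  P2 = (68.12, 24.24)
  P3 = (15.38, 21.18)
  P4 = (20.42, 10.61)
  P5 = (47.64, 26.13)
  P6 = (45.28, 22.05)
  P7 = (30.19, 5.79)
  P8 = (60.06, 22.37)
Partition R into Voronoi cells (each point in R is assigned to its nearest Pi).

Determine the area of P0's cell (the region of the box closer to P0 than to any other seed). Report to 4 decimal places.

Area of P0's cell: 220.8476

1. box [0,96]×[0,29]: [(0, 0) (96, 0) (96, 29) (0, 29)]
2. ⊥bis P0·P1 via (18.24,3.865): [(0, 0) (18.3094, 0) (17.7884, 29) (0, 29)]  |A|=523.4182
3. ⊥bis P0·P2 via (39.98,13.995): [(0, 0) (18.3094, 0) (17.7884, 29) (0, 29)]  |A|=523.4182
4. ⊥bis P0·P3 via (13.61,12.465): [(0, 15.2292) (0, 0) (18.3094, 0) (18.1019, 11.5527)]  |A|=243.6
5. ⊥bis P0·P4 via (16.13,7.18): [(11.5738, 12.8785) (0, 15.2292) (0, 0) (18.3094, 0) (18.2276, 4.5565)]  |A|=220.8476
6. ⊥bis P0·P5 via (29.74,14.94): [(11.5738, 12.8785) (0, 15.2292) (0, 0) (18.3094, 0) (18.2276, 4.5565)]  |A|=220.8476
7. ⊥bis P0·P6 via (28.56,12.9): [(11.5738, 12.8785) (0, 15.2292) (0, 0) (18.3094, 0) (18.2276, 4.5565)]  |A|=220.8476
8. ⊥bis P0·P7 via (21.015,4.77): [(11.5738, 12.8785) (0, 15.2292) (0, 0) (18.3094, 0) (18.2276, 4.5565)]  |A|=220.8476
9. ⊥bis P0·P8 via (35.95,13.06): [(11.5738, 12.8785) (0, 15.2292) (0, 0) (18.3094, 0) (18.2276, 4.5565)]  |A|=220.8476
10. canonical 5-gon: [(11.5738, 12.8785) (0, 15.2292) (0, 0) (18.3094, 0) (18.2276, 4.5565)]
11. shoelace: 220.8476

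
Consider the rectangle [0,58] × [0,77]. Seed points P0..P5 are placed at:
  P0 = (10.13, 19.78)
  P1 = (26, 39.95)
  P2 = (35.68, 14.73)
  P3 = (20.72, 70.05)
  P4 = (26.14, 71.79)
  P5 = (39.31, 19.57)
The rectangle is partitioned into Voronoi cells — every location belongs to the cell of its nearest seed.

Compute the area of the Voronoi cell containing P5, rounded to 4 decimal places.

1. box [0,58]×[0,77]: [(0, 0) (58, 0) (58, 77) (0, 77)]
2. ⊥bis P5·P0 via (24.72,19.675): [(24.5784, 0) (58, 0) (58, 77) (25.1326, 77)]  |A|=2552.1282
3. ⊥bis P5·P1 via (32.655,29.76): [(24.7555, 24.6009) (24.5784, 0) (58, 0) (58, 46.3126)]  |A|=1180.9209
4. ⊥bis P5·P2 via (37.495,17.15): [(26.2548, 25.5801) (58, 1.7713) (58, 46.3126)]  |A|=706.986
5. ⊥bis P5·P3 via (30.015,44.81): [(26.2548, 25.5801) (58, 1.7713) (58, 46.3126)]  |A|=706.986
6. ⊥bis P5·P4 via (32.725,45.68): [(26.2548, 25.5801) (58, 1.7713) (58, 46.3126)]  |A|=706.986
7. canonical 3-gon: [(26.2548, 25.5801) (58, 1.7713) (58, 46.3126)]
8. shoelace: 706.986

Area of P5's cell: 706.9860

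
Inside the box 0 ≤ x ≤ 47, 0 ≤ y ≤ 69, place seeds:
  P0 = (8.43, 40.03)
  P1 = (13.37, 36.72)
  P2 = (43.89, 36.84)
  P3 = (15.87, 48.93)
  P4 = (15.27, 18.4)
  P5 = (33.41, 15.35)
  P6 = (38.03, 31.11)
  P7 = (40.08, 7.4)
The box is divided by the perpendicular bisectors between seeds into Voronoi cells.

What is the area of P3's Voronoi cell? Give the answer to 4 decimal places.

1. box [0,47]×[0,69]: [(0, 0) (47, 0) (47, 69) (0, 69)]
2. ⊥bis P3·P0 via (12.15,44.48): [(0, 54.6369) (47, 15.347) (47, 69) (0, 69)]  |A|=1598.3802
3. ⊥bis P3·P1 via (14.62,42.825): [(0, 54.6369) (13.9708, 42.9579) (47, 36.1952) (47, 69) (0, 69)]  |A|=1254.0797
4. ⊥bis P3·P2 via (29.88,42.885): [(0, 54.6369) (13.9708, 42.9579) (28.6175, 39.959) (41.148, 69) (0, 69)]  |A|=867.589
5. ⊥bis P3·P4 via (15.57,33.665): [(0, 54.6369) (13.9708, 42.9579) (28.6175, 39.959) (41.148, 69) (0, 69)]  |A|=867.589
6. ⊥bis P3·P5 via (24.64,32.14): [(0, 54.6369) (13.9708, 42.9579) (28.6175, 39.959) (41.148, 69) (0, 69)]  |A|=867.589
7. ⊥bis P3·P6 via (26.95,40.02): [(0, 54.6369) (13.9708, 42.9579) (27.1436, 40.2608) (30.6049, 44.565) (41.148, 69) (0, 69)]  |A|=863.8948
8. ⊥bis P3·P7 via (27.975,28.165): [(0, 54.6369) (13.9708, 42.9579) (27.1436, 40.2608) (30.6049, 44.565) (41.148, 69) (0, 69)]  |A|=863.8948
9. canonical 6-gon: [(0, 54.6369) (13.9708, 42.9579) (27.1436, 40.2608) (30.6049, 44.565) (41.148, 69) (0, 69)]
10. shoelace: 863.8948

Area of P3's cell: 863.8948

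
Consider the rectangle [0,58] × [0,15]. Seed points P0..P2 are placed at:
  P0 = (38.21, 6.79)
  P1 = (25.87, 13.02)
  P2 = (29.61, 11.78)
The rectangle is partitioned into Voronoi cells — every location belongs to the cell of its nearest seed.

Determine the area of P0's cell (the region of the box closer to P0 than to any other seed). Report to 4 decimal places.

Area of P0's cell: 376.8857

1. box [0,58]×[0,15]: [(0, 0) (58, 0) (58, 15) (0, 15)]
2. ⊥bis P0·P1 via (32.04,9.905): [(27.0393, 0) (58, 0) (58, 15) (34.6123, 15)]  |A|=407.6129
3. ⊥bis P0·P2 via (33.91,9.285): [(28.5225, 0) (58, 0) (58, 15) (37.226, 15)]  |A|=376.8857
4. canonical 4-gon: [(28.5225, 0) (58, 0) (58, 15) (37.226, 15)]
5. shoelace: 376.8857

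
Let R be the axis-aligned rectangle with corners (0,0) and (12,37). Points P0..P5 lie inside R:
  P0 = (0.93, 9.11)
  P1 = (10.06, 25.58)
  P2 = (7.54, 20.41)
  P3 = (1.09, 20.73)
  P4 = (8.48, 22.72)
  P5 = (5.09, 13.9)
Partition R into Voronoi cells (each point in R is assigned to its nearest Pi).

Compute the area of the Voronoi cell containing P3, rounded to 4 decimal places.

Area of P3's cell: 53.7522

1. box [0,12]×[0,37]: [(0, 0) (12, 0) (12, 37) (0, 37)]
2. ⊥bis P3·P0 via (1.01,14.92): [(0, 14.9339) (12, 14.7687) (12, 37) (0, 37)]  |A|=265.7845
3. ⊥bis P3·P1 via (5.575,23.155): [(0, 33.4659) (0, 14.9339) (10.0952, 14.7949)]  |A|=93.5423
4. ⊥bis P3·P2 via (4.315,20.57): [(4.5384, 25.0722) (0, 33.4659) (0, 14.9339) (4.0326, 14.8784)]  |A|=62.6205
5. ⊥bis P3·P4 via (4.785,21.725): [(4.4365, 23.0191) (3.2341, 27.4845) (0, 33.4659) (0, 14.9339) (4.0326, 14.8784)]  |A|=61.1587
6. ⊥bis P3·P5 via (3.09,17.315): [(4.1853, 17.9565) (4.4365, 23.0191) (3.2341, 27.4845) (0, 33.4659) (0, 15.5053)]  |A|=53.7522
7. canonical 5-gon: [(4.1853, 17.9565) (4.4365, 23.0191) (3.2341, 27.4845) (0, 33.4659) (0, 15.5053)]
8. shoelace: 53.7522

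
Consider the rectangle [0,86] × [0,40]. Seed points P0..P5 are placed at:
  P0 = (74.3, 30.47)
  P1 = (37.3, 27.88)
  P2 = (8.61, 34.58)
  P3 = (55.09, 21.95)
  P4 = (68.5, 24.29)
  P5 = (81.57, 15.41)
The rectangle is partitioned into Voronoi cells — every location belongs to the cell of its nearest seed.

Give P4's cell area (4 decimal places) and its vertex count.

1. box [0,86]×[0,40]: [(0, 0) (86, 0) (86, 40) (0, 40)]
2. ⊥bis P4·P0 via (71.4,27.38): [(0, 0) (86, 0) (86, 13.6777) (57.9532, 40) (0, 40)]  |A|=3070.872
3. ⊥bis P4·P1 via (52.9,26.085): [(49.8986, 0) (86, 0) (86, 13.6777) (57.9532, 40) (54.5011, 40)]  |A|=982.8786
4. ⊥bis P4·P2 via (38.555,29.435): [(49.8986, 0) (86, 0) (86, 13.6777) (57.9532, 40) (54.5011, 40)]  |A|=982.8786
5. ⊥bis P4·P3 via (61.795,23.12): [(65.8294, 0) (86, 0) (86, 13.6777) (59.025, 38.994)]  |A|=577.7456
6. ⊥bis P4·P5 via (75.035,19.85): [(64.9546, 5.0132) (76.7437, 22.3649) (59.025, 38.994)]  |A|=251.7458
7. canonical 3-gon: [(64.9546, 5.0132) (76.7437, 22.3649) (59.025, 38.994)]
8. shoelace: 251.7458

Area of P4's cell: 251.7458 (3 vertices)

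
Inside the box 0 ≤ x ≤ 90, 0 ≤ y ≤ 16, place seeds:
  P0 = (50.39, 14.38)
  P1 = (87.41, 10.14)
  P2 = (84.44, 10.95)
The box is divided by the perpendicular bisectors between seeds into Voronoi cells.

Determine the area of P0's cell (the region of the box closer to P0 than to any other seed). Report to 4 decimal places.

1. box [0,90]×[0,16]: [(0, 0) (90, 0) (90, 16) (0, 16)]
2. ⊥bis P0·P1 via (68.9,12.26): [(0, 0) (67.4958, 0) (69.3284, 16) (0, 16)]  |A|=1094.5935
3. ⊥bis P0·P2 via (67.415,12.665): [(0, 0) (66.1392, 0) (67.7509, 16) (0, 16)]  |A|=1071.1212
4. canonical 4-gon: [(0, 0) (66.1392, 0) (67.7509, 16) (0, 16)]
5. shoelace: 1071.1212

Area of P0's cell: 1071.1212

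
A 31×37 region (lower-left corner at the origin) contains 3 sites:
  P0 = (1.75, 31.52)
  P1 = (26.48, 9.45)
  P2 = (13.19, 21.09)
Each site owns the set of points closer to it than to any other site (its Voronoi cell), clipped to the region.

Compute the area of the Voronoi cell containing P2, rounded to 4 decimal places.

Area of P2's cell: 640.5986

1. box [0,31]×[0,37]: [(0, 0) (31, 0) (31, 37) (0, 37)]
2. ⊥bis P2·P0 via (7.47,26.305): [(0, 18.1116) (0, 0) (31, 0) (31, 37) (17.2208, 37)]  |A|=984.3639
3. ⊥bis P2·P1 via (19.835,15.27): [(0, 18.1116) (0, 0) (6.4608, 0) (31, 28.0177) (31, 37) (17.2208, 37)]  |A|=640.5986
4. canonical 6-gon: [(0, 18.1116) (0, 0) (6.4608, 0) (31, 28.0177) (31, 37) (17.2208, 37)]
5. shoelace: 640.5986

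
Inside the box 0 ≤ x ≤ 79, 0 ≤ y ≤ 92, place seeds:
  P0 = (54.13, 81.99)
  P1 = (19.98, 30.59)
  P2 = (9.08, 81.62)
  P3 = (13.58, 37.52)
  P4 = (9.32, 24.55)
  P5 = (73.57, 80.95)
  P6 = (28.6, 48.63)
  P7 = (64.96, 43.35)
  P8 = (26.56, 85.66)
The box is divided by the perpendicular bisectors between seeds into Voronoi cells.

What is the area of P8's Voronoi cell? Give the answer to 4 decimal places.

1. box [0,79]×[0,92]: [(0, 0) (79, 0) (79, 92) (0, 92)]
2. ⊥bis P8·P0 via (40.345,83.825): [(0, 0) (29.1866, 0) (41.4332, 92) (0, 92)]  |A|=3248.5107
3. ⊥bis P8·P1 via (23.27,58.125): [(0, 60.9054) (36.7102, 56.5191) (41.4332, 92) (0, 92)]  |A|=1305.7876
4. ⊥bis P8·P2 via (17.82,83.64): [(23.7298, 58.0701) (36.7102, 56.5191) (41.4332, 92) (15.8878, 92)]  |A|=667.3175
5. ⊥bis P8·P3 via (20.07,61.59): [(23.1054, 60.7716) (36.7852, 57.0831) (41.4332, 92) (15.8878, 92)]  |A|=646.2725
6. ⊥bis P8·P4 via (17.94,55.105): [(23.1054, 60.7716) (36.7852, 57.0831) (41.4332, 92) (15.8878, 92)]  |A|=646.2725
7. ⊥bis P8·P5 via (50.065,83.305): [(23.1054, 60.7716) (36.7852, 57.0831) (41.4332, 92) (15.8878, 92)]  |A|=646.2725
8. ⊥bis P8·P6 via (27.58,67.145): [(21.7071, 66.8215) (38.2025, 67.7302) (41.4332, 92) (15.8878, 92)]  |A|=520.3001
9. ⊥bis P8·P7 via (45.76,64.505): [(21.7071, 66.8215) (38.2025, 67.7302) (41.4332, 92) (15.8878, 92)]  |A|=520.3001
10. canonical 4-gon: [(21.7071, 66.8215) (38.2025, 67.7302) (41.4332, 92) (15.8878, 92)]
11. shoelace: 520.3001

Area of P8's cell: 520.3001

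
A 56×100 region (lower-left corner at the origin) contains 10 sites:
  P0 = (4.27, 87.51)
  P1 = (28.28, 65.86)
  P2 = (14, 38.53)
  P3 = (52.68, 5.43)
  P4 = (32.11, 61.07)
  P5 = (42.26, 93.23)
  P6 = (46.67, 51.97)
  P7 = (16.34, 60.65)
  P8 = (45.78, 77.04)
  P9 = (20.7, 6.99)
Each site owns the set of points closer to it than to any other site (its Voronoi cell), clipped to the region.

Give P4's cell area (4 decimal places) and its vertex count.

1. box [0,56]×[0,100]: [(0, 0) (56, 0) (56, 100) (0, 100)]
2. ⊥bis P4·P0 via (18.19,74.29): [(0, 55.1368) (0, 0) (56, 0) (56, 100) (42.6071, 100)]  |A|=4644.2551
3. ⊥bis P4·P1 via (30.195,63.465): [(0, 39.3216) (0, 0) (56, 0) (56, 84.0982)]  |A|=3455.7553
4. ⊥bis P4·P2 via (23.055,49.8): [(18.092, 53.7876) (56, 23.33) (56, 84.0982)]  |A|=1151.8026
5. ⊥bis P4·P3 via (42.395,33.25): [(18.092, 53.7876) (43.2568, 33.5686) (56, 38.2797) (56, 84.0982)]  |A|=1056.549
6. ⊥bis P4·P5 via (37.185,77.15): [(44.4447, 74.8588) (18.092, 53.7876) (43.2568, 33.5686) (56, 38.2797) (56, 71.2118)]  |A|=982.0956
7. ⊥bis P4·P6 via (39.39,56.52): [(49.7961, 73.1698) (44.4447, 74.8588) (18.092, 53.7876) (31.1334, 43.3094)]  |A|=371.123
8. ⊥bis P4·P7 via (24.225,60.86): [(49.7961, 73.1698) (44.4447, 74.8588) (24.2815, 58.7367) (24.5516, 48.5976) (31.1334, 43.3094)]  |A|=339.0761
9. ⊥bis P4·P8 via (38.945,69.055): [(44.3388, 64.438) (38.0955, 69.7821) (24.2815, 58.7367) (24.5516, 48.5976) (31.1334, 43.3094)]  |A|=278.291
10. ⊥bis P4·P9 via (26.405,34.03): [(44.3388, 64.438) (38.0955, 69.7821) (24.2815, 58.7367) (24.5516, 48.5976) (31.1334, 43.3094)]  |A|=278.291
11. canonical 5-gon: [(44.3388, 64.438) (38.0955, 69.7821) (24.2815, 58.7367) (24.5516, 48.5976) (31.1334, 43.3094)]
12. shoelace: 278.291

Area of P4's cell: 278.2910 (5 vertices)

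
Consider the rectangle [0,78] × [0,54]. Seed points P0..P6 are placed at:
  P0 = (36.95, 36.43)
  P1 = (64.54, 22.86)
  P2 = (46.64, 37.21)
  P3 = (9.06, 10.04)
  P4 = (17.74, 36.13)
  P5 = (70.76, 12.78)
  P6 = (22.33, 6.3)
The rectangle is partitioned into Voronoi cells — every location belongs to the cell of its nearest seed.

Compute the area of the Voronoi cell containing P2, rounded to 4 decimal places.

Area of P2's cell: 670.3217

1. box [0,78]×[0,54]: [(0, 0) (78, 0) (78, 54) (0, 54)]
2. ⊥bis P2·P0 via (41.795,36.82): [(44.7588, 0) (78, 0) (78, 54) (40.4121, 54)]  |A|=1912.3849
3. ⊥bis P2·P1 via (55.59,30.035): [(43.5501, 15.0166) (74.8022, 54) (40.4121, 54)]  |A|=670.3217
4. ⊥bis P2·P3 via (27.85,23.625): [(43.5501, 15.0166) (74.8022, 54) (40.4121, 54)]  |A|=670.3217
5. ⊥bis P2·P4 via (32.19,36.67): [(43.5501, 15.0166) (74.8022, 54) (40.4121, 54)]  |A|=670.3217
6. ⊥bis P2·P5 via (58.7,24.995): [(43.5501, 15.0166) (74.8022, 54) (40.4121, 54)]  |A|=670.3217
7. ⊥bis P2·P6 via (34.485,21.755): [(43.5501, 15.0166) (74.8022, 54) (40.4121, 54)]  |A|=670.3217
8. canonical 3-gon: [(43.5501, 15.0166) (74.8022, 54) (40.4121, 54)]
9. shoelace: 670.3217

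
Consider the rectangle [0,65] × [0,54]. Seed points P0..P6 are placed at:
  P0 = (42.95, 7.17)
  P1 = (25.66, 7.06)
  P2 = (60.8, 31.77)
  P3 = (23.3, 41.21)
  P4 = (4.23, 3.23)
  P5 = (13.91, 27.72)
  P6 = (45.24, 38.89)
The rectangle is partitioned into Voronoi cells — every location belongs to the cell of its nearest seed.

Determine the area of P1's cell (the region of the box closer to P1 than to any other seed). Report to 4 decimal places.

Area of P1's cell: 392.5533

1. box [0,65]×[0,54]: [(0, 0) (65, 0) (65, 54) (0, 54)]
2. ⊥bis P1·P0 via (34.305,7.115): [(0, 0) (34.3503, 0) (34.0067, 54) (0, 54)]  |A|=1845.6385
3. ⊥bis P1·P2 via (43.23,19.415): [(0, 0) (34.3503, 0) (34.1445, 32.3354) (18.9103, 54) (0, 54)]  |A|=1682.1092
4. ⊥bis P1·P3 via (24.48,24.135): [(0, 22.4433) (0, 0) (34.3503, 0) (34.1924, 24.8062)]  |A|=809.7448
5. ⊥bis P1·P4 via (14.945,5.145): [(11.7088, 23.2524) (15.8645, 0) (34.3503, 0) (34.1924, 24.8062)]  |A|=493.9085
6. ⊥bis P1·P5 via (19.785,17.39): [(32.6357, 24.6986) (13.405, 13.7615) (15.8645, 0) (34.3503, 0) (34.1924, 24.8062)]  |A|=393.3743
7. ⊥bis P1·P6 via (35.45,22.975): [(32.6468, 24.6994) (32.6357, 24.6986) (13.405, 13.7615) (15.8645, 0) (34.3503, 0) (34.1992, 23.7444)]  |A|=392.5533
8. canonical 6-gon: [(32.6468, 24.6994) (32.6357, 24.6986) (13.405, 13.7615) (15.8645, 0) (34.3503, 0) (34.1992, 23.7444)]
9. shoelace: 392.5533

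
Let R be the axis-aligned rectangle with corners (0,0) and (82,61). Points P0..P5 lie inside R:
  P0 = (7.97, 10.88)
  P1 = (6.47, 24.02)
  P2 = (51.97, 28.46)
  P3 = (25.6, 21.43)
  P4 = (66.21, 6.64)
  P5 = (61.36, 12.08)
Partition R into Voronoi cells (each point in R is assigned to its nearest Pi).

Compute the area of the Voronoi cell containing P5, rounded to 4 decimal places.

Area of P5's cell: 581.6077

1. box [0,82]×[0,61]: [(0, 0) (82, 0) (82, 61) (0, 61)]
2. ⊥bis P5·P0 via (34.665,11.48): [(34.923, 0) (82, 0) (82, 61) (33.552, 61)]  |A|=2913.5122
3. ⊥bis P5·P1 via (33.915,18.05): [(34.4609, 20.5597) (34.923, 0) (82, 0) (82, 61) (43.2577, 61)]  |A|=2717.2603
4. ⊥bis P5·P2 via (56.665,20.27): [(34.7498, 7.7069) (34.923, 0) (82, 0) (82, 34.7935)]  |A|=1003.4095
5. ⊥bis P5·P3 via (43.48,16.755): [(42.2364, 11.9986) (39.0991, 0) (82, 0) (82, 34.7935)]  |A|=949.1347
6. ⊥bis P5·P4 via (63.785,9.36): [(42.2364, 11.9986) (39.0991, 0) (53.2864, 0) (82, 25.5995) (82, 34.7935)]  |A|=581.6077
7. canonical 5-gon: [(42.2364, 11.9986) (39.0991, 0) (53.2864, 0) (82, 25.5995) (82, 34.7935)]
8. shoelace: 581.6077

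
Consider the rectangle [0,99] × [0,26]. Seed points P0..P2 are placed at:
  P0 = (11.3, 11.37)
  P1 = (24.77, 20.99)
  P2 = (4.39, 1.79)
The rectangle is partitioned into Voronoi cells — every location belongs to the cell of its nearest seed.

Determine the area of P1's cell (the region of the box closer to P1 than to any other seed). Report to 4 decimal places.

Area of P1's cell: 2046.0416

1. box [0,99]×[0,26]: [(0, 0) (99, 0) (99, 26) (0, 26)]
2. ⊥bis P1·P0 via (18.035,16.18): [(29.5904, 0) (99, 0) (99, 26) (11.0218, 26)]  |A|=2046.0416
3. ⊥bis P1·P2 via (14.58,11.39): [(29.5904, 0) (99, 0) (99, 26) (11.0218, 26)]  |A|=2046.0416
4. canonical 4-gon: [(29.5904, 0) (99, 0) (99, 26) (11.0218, 26)]
5. shoelace: 2046.0416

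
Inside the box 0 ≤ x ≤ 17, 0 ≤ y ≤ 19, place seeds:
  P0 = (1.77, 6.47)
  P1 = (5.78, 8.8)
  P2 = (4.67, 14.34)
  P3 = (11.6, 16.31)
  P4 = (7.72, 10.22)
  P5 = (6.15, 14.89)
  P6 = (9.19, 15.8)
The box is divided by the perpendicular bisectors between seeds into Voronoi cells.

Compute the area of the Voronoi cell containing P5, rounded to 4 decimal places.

1. box [0,17]×[0,19]: [(0, 0) (17, 0) (17, 19) (0, 19)]
2. ⊥bis P5·P0 via (3.96,10.68): [(0, 12.74) (17, 3.8967) (17, 19) (0, 19)]  |A|=181.5883
3. ⊥bis P5·P1 via (5.965,11.845): [(0, 12.74) (1.1591, 12.137) (17, 11.1746) (17, 19) (0, 19)]  |A|=123.9446
4. ⊥bis P5·P2 via (5.41,14.615): [(6.4504, 11.8155) (17, 11.1746) (17, 19) (3.7804, 19)]  |A|=88.7657
5. ⊥bis P5·P3 via (8.875,15.6): [(6.4504, 11.8155) (9.9159, 11.605) (7.9891, 19) (3.7804, 19)]  |A|=27.7298
6. ⊥bis P5·P4 via (6.935,12.555): [(6.2599, 12.328) (9.4482, 13.3999) (7.9891, 19) (3.7804, 19)]  |A|=23.7496
7. ⊥bis P5·P6 via (7.67,15.345): [(6.2599, 12.328) (8.3616, 13.0346) (6.5759, 19) (3.7804, 19)]  |A|=16.2253
8. canonical 4-gon: [(6.2599, 12.328) (8.3616, 13.0346) (6.5759, 19) (3.7804, 19)]
9. shoelace: 16.2253

Area of P5's cell: 16.2253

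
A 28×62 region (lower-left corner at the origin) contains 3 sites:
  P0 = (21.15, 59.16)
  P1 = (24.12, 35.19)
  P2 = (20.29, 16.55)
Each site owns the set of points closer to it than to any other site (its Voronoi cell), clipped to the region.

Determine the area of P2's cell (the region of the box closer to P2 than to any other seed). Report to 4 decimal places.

1. box [0,28]×[0,62]: [(0, 0) (28, 0) (28, 62) (0, 62)]
2. ⊥bis P2·P0 via (20.72,37.855): [(0, 38.2732) (0, 0) (28, 0) (28, 37.7081)]  |A|=1063.7376
3. ⊥bis P2·P1 via (22.205,25.87): [(0, 30.4325) (0, 0) (28, 0) (28, 24.6793)]  |A|=771.5652
4. canonical 4-gon: [(0, 30.4325) (0, 0) (28, 0) (28, 24.6793)]
5. shoelace: 771.5652

Area of P2's cell: 771.5652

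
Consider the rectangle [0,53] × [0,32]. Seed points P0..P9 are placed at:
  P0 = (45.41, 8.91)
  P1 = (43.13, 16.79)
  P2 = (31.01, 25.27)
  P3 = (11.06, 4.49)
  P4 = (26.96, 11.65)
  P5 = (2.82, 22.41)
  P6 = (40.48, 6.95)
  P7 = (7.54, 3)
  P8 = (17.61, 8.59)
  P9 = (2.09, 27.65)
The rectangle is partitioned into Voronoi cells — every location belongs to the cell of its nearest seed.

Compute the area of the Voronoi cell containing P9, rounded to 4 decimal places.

1. box [0,53]×[0,32]: [(0, 0) (53, 0) (53, 32) (0, 32)]
2. ⊥bis P9·P0 via (23.75,18.28): [(0, 0) (15.8422, 0) (29.6852, 32) (0, 32)]  |A|=728.4379
3. ⊥bis P9·P1 via (22.61,22.22): [(0, 0) (15.8422, 0) (18.129, 5.2864) (25.198, 32) (0, 32)]  |A|=668.503
4. ⊥bis P9·P2 via (16.55,26.46): [(0, 0) (14.3724, 0) (17.0059, 32) (0, 32)]  |A|=502.0539
5. ⊥bis P9·P3 via (6.575,16.07): [(0, 13.5235) (15.9952, 19.7185) (17.0059, 32) (0, 32)]  |A|=252.1971
6. ⊥bis P9·P4 via (14.525,19.65): [(0, 13.5235) (14.0958, 18.9828) (16.2044, 22.2604) (17.0059, 32) (0, 32)]  |A|=249.86
7. ⊥bis P9·P5 via (2.455,25.03): [(0, 24.688) (16.5944, 26.9998) (17.0059, 32) (0, 32)]  |A|=103.1858
8. ⊥bis P9·P6 via (21.285,17.3): [(0, 24.688) (16.5944, 26.9998) (17.0059, 32) (0, 32)]  |A|=103.1858
9. ⊥bis P9·P7 via (4.815,15.325): [(0, 24.688) (16.5944, 26.9998) (17.0059, 32) (0, 32)]  |A|=103.1858
10. ⊥bis P9·P8 via (9.85,18.12): [(0, 24.688) (16.5944, 26.9998) (17.0059, 32) (0, 32)]  |A|=103.1858
11. canonical 4-gon: [(0, 24.688) (16.5944, 26.9998) (17.0059, 32) (0, 32)]
12. shoelace: 103.1858

Area of P9's cell: 103.1858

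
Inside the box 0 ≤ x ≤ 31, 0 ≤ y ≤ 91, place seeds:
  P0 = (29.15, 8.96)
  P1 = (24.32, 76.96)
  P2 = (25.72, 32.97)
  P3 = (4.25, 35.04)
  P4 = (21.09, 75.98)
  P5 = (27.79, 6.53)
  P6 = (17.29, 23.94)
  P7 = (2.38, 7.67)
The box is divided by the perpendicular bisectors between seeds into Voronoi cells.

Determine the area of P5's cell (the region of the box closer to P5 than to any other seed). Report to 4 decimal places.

1. box [0,31]×[0,91]: [(0, 0) (31, 0) (31, 91) (0, 91)]
2. ⊥bis P5·P0 via (28.47,7.745): [(0, 23.6788) (0, 0) (31, 0) (31, 6.329)]  |A|=465.1218
3. ⊥bis P5·P1 via (26.055,41.745): [(0, 23.6788) (0, 0) (31, 0) (31, 6.329)]  |A|=465.1218
4. ⊥bis P5·P2 via (26.755,19.75): [(9.4418, 18.3945) (0, 17.6553) (0, 0) (31, 0) (31, 6.329)]  |A|=436.6856
5. ⊥bis P5·P3 via (16.02,20.785): [(11.6369, 17.166) (0, 7.5577) (0, 0) (31, 0) (31, 6.329)]  |A|=371.3217
6. ⊥bis P5·P4 via (24.44,41.255): [(11.6369, 17.166) (0, 7.5577) (0, 0) (31, 0) (31, 6.329)]  |A|=371.3217
7. ⊥bis P5·P6 via (22.54,15.235): [(18.9528, 13.0715) (0, 1.6411) (0, 0) (31, 0) (31, 6.329)]  |A|=256.2839
8. ⊥bis P5·P7 via (15.085,7.1): [(18.9528, 13.0715) (15.2528, 10.8401) (14.7665, 0) (31, 0) (31, 6.329)]  |A|=163.7335
9. canonical 5-gon: [(18.9528, 13.0715) (15.2528, 10.8401) (14.7665, 0) (31, 0) (31, 6.329)]
10. shoelace: 163.7335

Area of P5's cell: 163.7335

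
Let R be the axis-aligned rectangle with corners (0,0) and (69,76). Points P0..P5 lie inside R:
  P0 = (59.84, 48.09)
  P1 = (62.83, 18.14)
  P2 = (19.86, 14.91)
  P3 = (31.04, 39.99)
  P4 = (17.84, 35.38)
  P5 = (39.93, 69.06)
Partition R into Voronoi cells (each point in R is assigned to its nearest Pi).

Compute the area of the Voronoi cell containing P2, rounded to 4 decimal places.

Area of P2's cell: 1011.7416

1. box [0,69]×[0,76]: [(0, 0) (69, 0) (69, 76) (0, 76)]
2. ⊥bis P2·P0 via (39.85,31.5): [(0, 0) (65.9923, 0) (2.9188, 76) (0, 76)]  |A|=2618.622
3. ⊥bis P2·P1 via (41.345,16.525): [(0, 0) (42.5872, 0) (40.2561, 31.0106) (2.9188, 76) (0, 76)]  |A|=2255.7176
4. ⊥bis P2·P3 via (25.45,27.45): [(0, 38.7949) (0, 0) (42.5872, 0) (41.0464, 20.4975)]  |A|=1232.6621
5. ⊥bis P2·P4 via (18.85,25.145): [(28.4874, 26.096) (0, 23.2849) (0, 0) (42.5872, 0) (41.0464, 20.4975)]  |A|=1011.7416
6. ⊥bis P2·P5 via (29.895,41.985): [(28.4874, 26.096) (0, 23.2849) (0, 0) (42.5872, 0) (41.0464, 20.4975)]  |A|=1011.7416
7. canonical 5-gon: [(28.4874, 26.096) (0, 23.2849) (0, 0) (42.5872, 0) (41.0464, 20.4975)]
8. shoelace: 1011.7416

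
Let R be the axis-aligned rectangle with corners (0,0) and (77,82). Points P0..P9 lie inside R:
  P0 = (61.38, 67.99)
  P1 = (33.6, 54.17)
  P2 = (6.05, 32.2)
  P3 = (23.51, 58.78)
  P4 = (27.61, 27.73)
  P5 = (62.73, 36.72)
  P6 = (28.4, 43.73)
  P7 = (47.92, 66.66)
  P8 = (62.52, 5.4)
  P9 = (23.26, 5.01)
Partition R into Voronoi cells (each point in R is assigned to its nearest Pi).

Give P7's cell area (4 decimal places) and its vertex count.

1. box [0,77]×[0,82]: [(0, 0) (77, 0) (77, 82) (0, 82)]
2. ⊥bis P7·P0 via (54.65,67.325): [(0, 0) (61.3025, 0) (53.1999, 82) (0, 82)]  |A|=4694.599
3. ⊥bis P7·P1 via (40.76,60.415): [(57.1946, 41.5724) (53.1999, 82) (21.9334, 82)]  |A|=632.0154
4. ⊥bis P7·P2 via (26.985,49.43): [(57.1946, 41.5724) (53.1999, 82) (21.9334, 82)]  |A|=632.0154
5. ⊥bis P7·P3 via (35.715,62.72): [(33.9319, 68.2435) (57.1946, 41.5724) (53.1999, 82) (29.4911, 82)]  |A|=580.0322
6. ⊥bis P7·P4 via (37.765,47.195): [(33.9319, 68.2435) (57.1946, 41.5724) (53.1999, 82) (29.4911, 82)]  |A|=580.0322
7. ⊥bis P7·P5 via (55.325,51.69): [(33.9319, 68.2435) (50.4663, 49.2866) (56.1544, 52.1003) (53.1999, 82) (29.4911, 82)]  |A|=548.6269
8. ⊥bis P7·P6 via (38.16,55.195): [(33.9319, 68.2435) (50.4663, 49.2866) (56.1544, 52.1003) (53.1999, 82) (29.4911, 82)]  |A|=548.6269
9. ⊥bis P7·P8 via (55.22,36.03): [(33.9319, 68.2435) (50.4663, 49.2866) (56.1544, 52.1003) (53.1999, 82) (29.4911, 82)]  |A|=548.6269
10. ⊥bis P7·P9 via (35.59,35.835): [(33.9319, 68.2435) (50.4663, 49.2866) (56.1544, 52.1003) (53.1999, 82) (29.4911, 82)]  |A|=548.6269
11. canonical 5-gon: [(33.9319, 68.2435) (50.4663, 49.2866) (56.1544, 52.1003) (53.1999, 82) (29.4911, 82)]
12. shoelace: 548.6269

Area of P7's cell: 548.6269 (5 vertices)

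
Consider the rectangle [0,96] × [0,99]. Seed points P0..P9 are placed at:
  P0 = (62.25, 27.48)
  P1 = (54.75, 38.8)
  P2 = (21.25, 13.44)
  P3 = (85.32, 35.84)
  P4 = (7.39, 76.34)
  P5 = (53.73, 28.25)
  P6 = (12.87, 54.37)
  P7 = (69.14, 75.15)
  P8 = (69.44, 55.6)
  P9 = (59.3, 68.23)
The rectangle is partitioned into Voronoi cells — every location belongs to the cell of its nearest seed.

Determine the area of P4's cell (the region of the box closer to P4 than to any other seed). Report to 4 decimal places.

Area of P4's cell: 1123.1219

1. box [0,96]×[0,99]: [(0, 0) (96, 0) (96, 99) (0, 99)]
2. ⊥bis P4·P0 via (34.82,51.91): [(0, 12.8141) (76.7598, 99) (0, 99)]  |A|=3307.8058
3. ⊥bis P4·P1 via (31.07,57.57): [(0, 18.3725) (63.9096, 99) (0, 99)]  |A|=2576.4355
4. ⊥bis P4·P2 via (14.32,44.89): [(0, 41.7346) (22.4369, 46.6786) (63.9096, 99) (0, 99)]  |A|=2314.349
5. ⊥bis P4·P3 via (46.355,56.09): [(0, 41.7346) (22.4369, 46.6786) (63.9096, 99) (0, 99)]  |A|=2314.349
6. ⊥bis P4·P5 via (30.56,52.295): [(0, 41.7346) (22.4369, 46.6786) (63.9096, 99) (0, 99)]  |A|=2314.349
7. ⊥bis P4·P6 via (10.13,65.355): [(0, 62.8283) (43.9219, 73.7837) (63.9096, 99) (0, 99)]  |A|=1600.1451
8. ⊥bis P4·P7 via (38.265,75.745): [(0, 62.8283) (38.1997, 72.3565) (38.7132, 99) (0, 99)]  |A|=1206.6025
9. ⊥bis P4·P8 via (38.415,65.97): [(0, 62.8283) (38.1997, 72.3565) (38.7132, 99) (0, 99)]  |A|=1206.6025
10. ⊥bis P4·P9 via (33.345,72.285): [(0, 62.8283) (33.1598, 71.0993) (37.5187, 99) (0, 99)]  |A|=1123.1219
11. canonical 4-gon: [(0, 62.8283) (33.1598, 71.0993) (37.5187, 99) (0, 99)]
12. shoelace: 1123.1219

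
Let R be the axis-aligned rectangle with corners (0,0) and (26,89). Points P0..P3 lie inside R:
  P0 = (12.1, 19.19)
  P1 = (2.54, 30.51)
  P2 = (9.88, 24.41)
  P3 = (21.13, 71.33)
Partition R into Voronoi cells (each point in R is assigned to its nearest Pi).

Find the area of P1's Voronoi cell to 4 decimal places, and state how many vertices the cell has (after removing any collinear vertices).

Area of P1's cell: 397.6931 (3 vertices)

1. box [0,26]×[0,89]: [(0, 0) (26, 0) (26, 89) (0, 89)]
2. ⊥bis P1·P0 via (7.32,24.85): [(0, 18.6681) (26, 40.6257) (26, 89) (0, 89)]  |A|=1543.1808
3. ⊥bis P1·P2 via (6.21,27.46): [(0, 19.9876) (26, 51.2729) (26, 89) (0, 89)]  |A|=1387.6132
4. ⊥bis P1·P3 via (11.835,50.92): [(0, 56.3098) (0, 19.9876) (21.8981, 46.3371)]  |A|=397.6931
5. canonical 3-gon: [(0, 56.3098) (0, 19.9876) (21.8981, 46.3371)]
6. shoelace: 397.6931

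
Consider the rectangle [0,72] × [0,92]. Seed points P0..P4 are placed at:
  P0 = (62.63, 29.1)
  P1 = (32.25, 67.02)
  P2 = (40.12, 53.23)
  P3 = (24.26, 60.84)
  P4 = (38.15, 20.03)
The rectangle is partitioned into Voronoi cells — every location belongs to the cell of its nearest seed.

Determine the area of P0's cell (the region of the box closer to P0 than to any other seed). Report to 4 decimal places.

1. box [0,72]×[0,92]: [(0, 0) (72, 0) (72, 92) (0, 92)]
2. ⊥bis P0·P1 via (47.44,48.06): [(0, 10.053) (0, 0) (72, 0) (72, 67.7365)]  |A|=2800.4203
3. ⊥bis P0·P2 via (51.375,41.165): [(7.2474, 0) (72, 0) (72, 60.4053)]  |A|=1955.6994
4. ⊥bis P0·P3 via (43.445,44.97): [(7.2474, 0) (72, 0) (72, 60.4053)]  |A|=1955.6994
5. ⊥bis P0·P4 via (50.39,24.565): [(46.0724, 36.2184) (59.4915, 0) (72, 0) (72, 60.4053)]  |A|=1009.6025
6. canonical 4-gon: [(46.0724, 36.2184) (59.4915, 0) (72, 0) (72, 60.4053)]
7. shoelace: 1009.6025

Area of P0's cell: 1009.6025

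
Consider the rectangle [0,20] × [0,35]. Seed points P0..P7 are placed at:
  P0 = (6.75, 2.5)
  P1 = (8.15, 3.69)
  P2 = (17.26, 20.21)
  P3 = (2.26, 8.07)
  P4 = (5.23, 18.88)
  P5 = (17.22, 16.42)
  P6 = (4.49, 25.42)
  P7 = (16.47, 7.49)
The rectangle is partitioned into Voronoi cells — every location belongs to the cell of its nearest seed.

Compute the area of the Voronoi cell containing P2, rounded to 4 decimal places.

1. box [0,20]×[0,35]: [(0, 0) (20, 0) (20, 35) (0, 35)]
2. ⊥bis P2·P0 via (12.005,11.355): [(0, 18.4794) (20, 6.6104) (20, 35) (0, 35)]  |A|=449.1027
3. ⊥bis P2·P1 via (12.705,11.95): [(0, 18.9562) (20, 7.9272) (20, 35) (0, 35)]  |A|=431.1664
4. ⊥bis P2·P3 via (9.76,14.14): [(0, 26.1993) (10.5873, 13.1178) (20, 7.9272) (20, 35) (0, 35)]  |A|=392.824
5. ⊥bis P2·P4 via (11.245,19.545): [(12.0444, 12.3143) (20, 7.9272) (20, 35) (9.5363, 35)]  |A|=226.3781
6. ⊥bis P2·P5 via (17.24,18.315): [(11.3741, 18.3769) (20, 18.2859) (20, 35) (9.5363, 35)]  |A|=159.056
7. ⊥bis P2·P6 via (10.875,22.815): [(10.8817, 22.8314) (11.3741, 18.3769) (20, 18.2859) (20, 35) (15.8463, 35)]  |A|=120.664
8. ⊥bis P2·P7 via (16.865,13.85): [(10.8817, 22.8314) (11.3741, 18.3769) (20, 18.2859) (20, 35) (15.8463, 35)]  |A|=120.664
9. canonical 5-gon: [(10.8817, 22.8314) (11.3741, 18.3769) (20, 18.2859) (20, 35) (15.8463, 35)]
10. shoelace: 120.664

Area of P2's cell: 120.6640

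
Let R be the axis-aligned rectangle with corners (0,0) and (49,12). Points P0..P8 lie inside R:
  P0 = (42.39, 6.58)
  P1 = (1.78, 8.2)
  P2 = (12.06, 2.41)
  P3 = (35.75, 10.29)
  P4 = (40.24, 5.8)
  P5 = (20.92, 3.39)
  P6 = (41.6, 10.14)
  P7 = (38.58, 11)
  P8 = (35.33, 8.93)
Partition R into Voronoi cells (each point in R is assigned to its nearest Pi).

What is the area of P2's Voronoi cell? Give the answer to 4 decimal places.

1. box [0,49]×[0,12]: [(0, 0) (49, 0) (49, 12) (0, 12)]
2. ⊥bis P2·P0 via (27.225,4.495): [(0, 0) (27.843, 0) (26.1932, 12) (0, 12)]  |A|=324.217
3. ⊥bis P2·P1 via (6.92,5.305): [(3.9321, 0) (27.843, 0) (26.1932, 12) (10.6908, 12)]  |A|=236.4796
4. ⊥bis P2·P3 via (23.905,6.35): [(3.9321, 0) (26.0172, 0) (22.0256, 12) (10.6908, 12)]  |A|=200.5197
5. ⊥bis P2·P4 via (26.15,4.105): [(3.9321, 0) (26.0172, 0) (22.0256, 12) (10.6908, 12)]  |A|=200.5197
6. ⊥bis P2·P5 via (16.49,2.9): [(3.9321, 0) (16.8108, 0) (15.4835, 12) (10.6908, 12)]  |A|=106.028
7. ⊥bis P2·P6 via (26.83,6.275): [(3.9321, 0) (16.8108, 0) (15.4835, 12) (10.6908, 12)]  |A|=106.028
8. ⊥bis P2·P7 via (25.32,6.705): [(3.9321, 0) (16.8108, 0) (15.4835, 12) (10.6908, 12)]  |A|=106.028
9. ⊥bis P2·P8 via (23.695,5.67): [(3.9321, 0) (16.8108, 0) (15.4835, 12) (10.6908, 12)]  |A|=106.028
10. canonical 4-gon: [(3.9321, 0) (16.8108, 0) (15.4835, 12) (10.6908, 12)]
11. shoelace: 106.028

Area of P2's cell: 106.0280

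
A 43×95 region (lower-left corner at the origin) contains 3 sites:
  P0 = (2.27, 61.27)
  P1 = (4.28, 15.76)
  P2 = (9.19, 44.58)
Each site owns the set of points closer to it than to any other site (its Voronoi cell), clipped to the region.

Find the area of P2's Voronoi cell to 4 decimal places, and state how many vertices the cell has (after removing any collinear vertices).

Area of P2's cell: 1367.7883 (4 vertices)

1. box [0,43]×[0,95]: [(0, 0) (43, 0) (43, 95) (0, 95)]
2. ⊥bis P2·P0 via (5.73,52.925): [(0, 50.5492) (0, 0) (43, 0) (43, 68.3779)]  |A|=2556.9327
3. ⊥bis P2·P1 via (6.735,30.17): [(0, 50.5492) (0, 31.3174) (43, 23.9916) (43, 68.3779)]  |A|=1367.7883
4. canonical 4-gon: [(0, 50.5492) (0, 31.3174) (43, 23.9916) (43, 68.3779)]
5. shoelace: 1367.7883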